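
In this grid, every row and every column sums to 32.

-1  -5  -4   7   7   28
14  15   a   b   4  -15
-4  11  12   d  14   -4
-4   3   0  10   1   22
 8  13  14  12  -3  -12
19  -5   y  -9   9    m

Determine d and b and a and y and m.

d = 3, b = 9, a = 5, y = 5, m = 13

Column 6 has 28 − 15 − 4 + 22 − 12 = 19; the blank must be 32 − 19 = 13.
Row 3 has -4 + 11 + 12 + 14 − 4 = 29; the blank must be 32 − 29 = 3.
Column 4 has 7 + 3 + 10 + 12 − 9 = 23; the blank must be 32 − 23 = 9.
Row 2 has 14 + 15 + 9 + 4 − 15 = 27; the blank must be 32 − 27 = 5.
Row 6 has 19 − 5 − 9 + 9 + 13 = 27; the blank must be 32 − 27 = 5.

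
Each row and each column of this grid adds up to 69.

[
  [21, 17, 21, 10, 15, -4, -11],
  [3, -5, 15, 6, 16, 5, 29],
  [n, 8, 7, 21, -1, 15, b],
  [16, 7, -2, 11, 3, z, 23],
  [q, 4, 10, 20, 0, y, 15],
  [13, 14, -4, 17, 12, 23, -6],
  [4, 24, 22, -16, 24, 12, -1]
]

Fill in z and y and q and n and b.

z = 11, y = 7, q = 13, n = -1, b = 20

Column 7 has -11 + 29 + 23 + 15 − 6 − 1 = 49; the blank must be 69 − 49 = 20.
Row 3 has 8 + 7 + 21 − 1 + 15 + 20 = 70; the blank must be 69 − 70 = -1.
Column 1 has 21 + 3 − 1 + 16 + 13 + 4 = 56; the blank must be 69 − 56 = 13.
Row 5 has 13 + 4 + 10 + 20 + 0 + 15 = 62; the blank must be 69 − 62 = 7.
Row 4 has 16 + 7 − 2 + 11 + 3 + 23 = 58; the blank must be 69 − 58 = 11.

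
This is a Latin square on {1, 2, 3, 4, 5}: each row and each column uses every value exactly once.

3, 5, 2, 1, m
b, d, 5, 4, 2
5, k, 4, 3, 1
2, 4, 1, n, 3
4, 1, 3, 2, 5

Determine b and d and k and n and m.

b = 1, d = 3, k = 2, n = 5, m = 4

Cell (1,5): row 1 already has {1, 2, 3, 5} → 4.
Cell (3,2): row 3 already has {1, 3, 4, 5} → 2.
Cell (2,2): column 2 already has {1, 2, 4, 5} → 3.
Cell (4,4): row 4 already has {1, 2, 3, 4} → 5.
For row 2, column 1: row 2 already has {2, 3, 4, 5}; that leaves 1.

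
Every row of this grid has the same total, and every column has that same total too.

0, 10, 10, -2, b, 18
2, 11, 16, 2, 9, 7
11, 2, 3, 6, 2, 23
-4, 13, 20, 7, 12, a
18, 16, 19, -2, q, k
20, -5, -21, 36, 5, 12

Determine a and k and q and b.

Rows 2 and 3 both sum to 47, so that's the common total.
Row 1 has 0 + 10 + 10 − 2 + 18 = 36; the blank must be 47 − 36 = 11.
Column 5 has 11 + 9 + 2 + 12 + 5 = 39; the blank must be 47 − 39 = 8.
Row 5 has 18 + 16 + 19 − 2 + 8 = 59; the blank must be 47 − 59 = -12.
Row 4 has -4 + 13 + 20 + 7 + 12 = 48; the blank must be 47 − 48 = -1.

a = -1, k = -12, q = 8, b = 11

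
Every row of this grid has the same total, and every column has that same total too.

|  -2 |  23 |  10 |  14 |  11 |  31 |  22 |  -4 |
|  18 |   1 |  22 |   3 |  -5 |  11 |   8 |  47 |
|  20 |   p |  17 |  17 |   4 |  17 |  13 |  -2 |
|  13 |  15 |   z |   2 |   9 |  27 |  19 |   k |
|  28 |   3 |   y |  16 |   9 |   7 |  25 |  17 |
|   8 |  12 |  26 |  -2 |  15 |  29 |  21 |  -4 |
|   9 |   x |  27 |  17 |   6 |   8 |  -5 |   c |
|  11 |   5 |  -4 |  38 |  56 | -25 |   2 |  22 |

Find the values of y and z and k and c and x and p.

Rows 1 and 2 both sum to 105, so that's the common total.
Row 3 has 20 + 17 + 17 + 4 + 17 + 13 − 2 = 86; the blank must be 105 − 86 = 19.
Column 2 has 23 + 1 + 19 + 15 + 3 + 12 + 5 = 78; the blank must be 105 − 78 = 27.
Row 5 has 28 + 3 + 16 + 9 + 7 + 25 + 17 = 105; the blank must be 105 − 105 = 0.
Row 7 has 9 + 27 + 27 + 17 + 6 + 8 − 5 = 89; the blank must be 105 − 89 = 16.
Column 8 has -4 + 47 − 2 + 17 − 4 + 16 + 22 = 92; the blank must be 105 − 92 = 13.
Row 4 has 13 + 15 + 2 + 9 + 27 + 19 + 13 = 98; the blank must be 105 − 98 = 7.

y = 0, z = 7, k = 13, c = 16, x = 27, p = 19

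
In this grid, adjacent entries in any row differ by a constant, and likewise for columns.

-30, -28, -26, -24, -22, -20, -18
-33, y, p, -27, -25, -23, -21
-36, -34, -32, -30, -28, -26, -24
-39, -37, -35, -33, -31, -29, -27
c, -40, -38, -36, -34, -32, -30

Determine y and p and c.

y = -31, p = -29, c = -42

Along each row the entries change by 2 per step; down each column they change by -3.
Row 2: from -33 at column 1, stepping by 2 to column 2 gives -31.
Row 2: from -33 at column 1, stepping by 2 to column 3 gives -29.
Row 5: from -40 at column 2, stepping by 2 to column 1 gives -42.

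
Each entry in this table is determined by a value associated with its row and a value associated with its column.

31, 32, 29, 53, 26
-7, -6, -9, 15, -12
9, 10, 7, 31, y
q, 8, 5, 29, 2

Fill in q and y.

The difference between any two rows is the same in every column — this is an addition table with the headers hidden.
Row 4 minus row 1 is 8 − 32 = -24, so its entry in column 1 is 31 + (-24) = 7.
Row 3 minus row 1 is 10 − 32 = -22, so its entry in column 5 is 26 + (-22) = 4.

q = 7, y = 4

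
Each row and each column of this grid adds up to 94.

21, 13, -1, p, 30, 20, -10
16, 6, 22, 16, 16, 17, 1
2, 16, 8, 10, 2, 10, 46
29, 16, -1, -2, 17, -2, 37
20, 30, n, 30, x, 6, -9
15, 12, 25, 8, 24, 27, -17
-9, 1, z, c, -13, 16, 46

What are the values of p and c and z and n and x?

p = 21, c = 11, z = 42, n = -1, x = 18

Column 5: 30 + 16 + 2 + 17 + 24 − 13 = 76, so its missing entry is 94 − 76 = 18.
Row 1: 21 + 13 − 1 + 30 + 20 − 10 = 73, so its missing entry is 94 − 73 = 21.
Row 5: 20 + 30 + 30 + 18 + 6 − 9 = 95, so its missing entry is 94 − 95 = -1.
Column 3: -1 + 22 + 8 − 1 − 1 + 25 = 52, so its missing entry is 94 − 52 = 42.
Row 7: -9 + 1 + 42 − 13 + 16 + 46 = 83, so its missing entry is 94 − 83 = 11.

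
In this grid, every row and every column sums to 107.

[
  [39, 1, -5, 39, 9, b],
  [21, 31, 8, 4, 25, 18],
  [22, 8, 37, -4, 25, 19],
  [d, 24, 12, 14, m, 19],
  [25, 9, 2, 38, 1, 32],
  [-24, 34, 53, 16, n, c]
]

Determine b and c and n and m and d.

Column 1 has 39 + 21 + 22 + 25 − 24 = 83; the blank must be 107 − 83 = 24.
Row 4 has 24 + 24 + 12 + 14 + 19 = 93; the blank must be 107 − 93 = 14.
Column 5 has 9 + 25 + 25 + 14 + 1 = 74; the blank must be 107 − 74 = 33.
Row 6 has -24 + 34 + 53 + 16 + 33 = 112; the blank must be 107 − 112 = -5.
Row 1 has 39 + 1 − 5 + 39 + 9 = 83; the blank must be 107 − 83 = 24.

b = 24, c = -5, n = 33, m = 14, d = 24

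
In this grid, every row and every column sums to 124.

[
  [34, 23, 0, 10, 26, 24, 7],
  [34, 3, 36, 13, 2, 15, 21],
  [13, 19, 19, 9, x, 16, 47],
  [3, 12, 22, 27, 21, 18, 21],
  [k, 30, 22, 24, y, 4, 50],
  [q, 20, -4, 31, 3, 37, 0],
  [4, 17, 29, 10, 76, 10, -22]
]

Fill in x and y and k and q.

x = 1, y = -5, k = -1, q = 37

Row 3 has 13 + 19 + 19 + 9 + 16 + 47 = 123; the blank must be 124 − 123 = 1.
Column 5 has 26 + 2 + 1 + 21 + 3 + 76 = 129; the blank must be 124 − 129 = -5.
Row 5 has 30 + 22 + 24 − 5 + 4 + 50 = 125; the blank must be 124 − 125 = -1.
Row 6 has 20 − 4 + 31 + 3 + 37 + 0 = 87; the blank must be 124 − 87 = 37.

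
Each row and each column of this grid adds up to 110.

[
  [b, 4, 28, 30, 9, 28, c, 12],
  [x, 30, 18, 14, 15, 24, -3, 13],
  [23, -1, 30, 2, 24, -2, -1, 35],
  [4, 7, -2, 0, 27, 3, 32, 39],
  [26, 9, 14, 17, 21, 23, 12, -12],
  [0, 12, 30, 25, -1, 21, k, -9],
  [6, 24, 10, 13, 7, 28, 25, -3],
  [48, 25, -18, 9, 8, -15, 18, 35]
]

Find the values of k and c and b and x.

The known cells in row 2 total 111, leaving 110 − 111 = -1 for the blank.
The known cells in column 1 total 106, leaving 110 − 106 = 4 for the blank.
The known cells in row 6 total 78, leaving 110 − 78 = 32 for the blank.
The known cells in row 1 total 115, leaving 110 − 115 = -5 for the blank.

k = 32, c = -5, b = 4, x = -1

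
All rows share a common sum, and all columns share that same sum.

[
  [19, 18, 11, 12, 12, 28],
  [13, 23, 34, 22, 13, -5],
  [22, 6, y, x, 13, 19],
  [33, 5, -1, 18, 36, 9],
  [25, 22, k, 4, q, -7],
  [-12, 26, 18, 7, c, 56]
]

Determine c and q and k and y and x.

Rows 1 and 2 both sum to 100, so that's the common total.
Row 6: -12 + 26 + 18 + 7 + 56 = 95, so its missing entry is 100 − 95 = 5.
Column 5: 12 + 13 + 13 + 36 + 5 = 79, so its missing entry is 100 − 79 = 21.
Row 5: 25 + 22 + 4 + 21 − 7 = 65, so its missing entry is 100 − 65 = 35.
Column 4: 12 + 22 + 18 + 4 + 7 = 63, so its missing entry is 100 − 63 = 37.
Row 3: 22 + 6 + 37 + 13 + 19 = 97, so its missing entry is 100 − 97 = 3.

c = 5, q = 21, k = 35, y = 3, x = 37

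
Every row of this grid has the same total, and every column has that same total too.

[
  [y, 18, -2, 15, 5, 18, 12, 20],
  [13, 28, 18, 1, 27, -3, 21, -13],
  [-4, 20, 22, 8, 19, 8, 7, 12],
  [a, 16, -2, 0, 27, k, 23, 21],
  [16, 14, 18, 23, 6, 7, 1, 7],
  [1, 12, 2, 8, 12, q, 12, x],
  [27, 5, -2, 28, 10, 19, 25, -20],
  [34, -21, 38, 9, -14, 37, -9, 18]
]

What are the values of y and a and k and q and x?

Rows 2 and 3 both sum to 92, so that's the common total.
The known cells in row 1 total 86, leaving 92 − 86 = 6 for the blank.
The known cells in column 8 total 45, leaving 92 − 45 = 47 for the blank.
The known cells in row 6 total 94, leaving 92 − 94 = -2 for the blank.
The known cells in column 1 total 93, leaving 92 − 93 = -1 for the blank.
The known cells in row 4 total 84, leaving 92 − 84 = 8 for the blank.

y = 6, a = -1, k = 8, q = -2, x = 47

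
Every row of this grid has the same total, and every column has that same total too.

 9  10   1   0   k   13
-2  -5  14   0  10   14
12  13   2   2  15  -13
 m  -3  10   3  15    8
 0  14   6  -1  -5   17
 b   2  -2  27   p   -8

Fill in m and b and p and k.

Rows 2 and 3 both sum to 31, so that's the common total.
The known cells in row 1 total 33, leaving 31 − 33 = -2 for the blank.
The known cells in column 5 total 33, leaving 31 − 33 = -2 for the blank.
The known cells in row 6 total 17, leaving 31 − 17 = 14 for the blank.
The known cells in row 4 total 33, leaving 31 − 33 = -2 for the blank.

m = -2, b = 14, p = -2, k = -2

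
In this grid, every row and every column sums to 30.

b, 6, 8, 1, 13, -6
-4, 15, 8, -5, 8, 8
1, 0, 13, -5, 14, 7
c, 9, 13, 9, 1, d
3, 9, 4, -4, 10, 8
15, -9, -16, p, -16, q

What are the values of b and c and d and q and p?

The known cells in row 1 total 22, leaving 30 − 22 = 8 for the blank.
The known cells in column 1 total 23, leaving 30 − 23 = 7 for the blank.
The known cells in column 4 total -4, leaving 30 − (-4) = 34 for the blank.
The known cells in row 6 total 8, leaving 30 − 8 = 22 for the blank.
The known cells in row 4 total 39, leaving 30 − 39 = -9 for the blank.

b = 8, c = 7, d = -9, q = 22, p = 34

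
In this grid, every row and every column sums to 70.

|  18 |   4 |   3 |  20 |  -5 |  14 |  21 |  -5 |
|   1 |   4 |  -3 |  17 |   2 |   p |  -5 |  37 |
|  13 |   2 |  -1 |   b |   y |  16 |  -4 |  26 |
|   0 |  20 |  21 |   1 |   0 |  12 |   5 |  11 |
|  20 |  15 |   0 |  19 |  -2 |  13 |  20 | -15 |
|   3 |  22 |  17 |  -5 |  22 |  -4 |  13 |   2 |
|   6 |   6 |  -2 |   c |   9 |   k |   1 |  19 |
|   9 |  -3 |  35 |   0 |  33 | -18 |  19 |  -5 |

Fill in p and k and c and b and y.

p = 17, k = 20, c = 11, b = 7, y = 11

The known cells in column 5 total 59, leaving 70 − 59 = 11 for the blank.
The known cells in row 2 total 53, leaving 70 − 53 = 17 for the blank.
The known cells in column 6 total 50, leaving 70 − 50 = 20 for the blank.
The known cells in row 3 total 63, leaving 70 − 63 = 7 for the blank.
The known cells in row 7 total 59, leaving 70 − 59 = 11 for the blank.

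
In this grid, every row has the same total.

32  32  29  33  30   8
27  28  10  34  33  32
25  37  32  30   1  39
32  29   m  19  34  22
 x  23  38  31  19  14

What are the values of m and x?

Row 2 sums to 164 and so does row 3; that's the common total.
In row 4 the known cells total 136, leaving 164 − 136 = 28.
In row 5 the known cells total 125, leaving 164 − 125 = 39.

m = 28, x = 39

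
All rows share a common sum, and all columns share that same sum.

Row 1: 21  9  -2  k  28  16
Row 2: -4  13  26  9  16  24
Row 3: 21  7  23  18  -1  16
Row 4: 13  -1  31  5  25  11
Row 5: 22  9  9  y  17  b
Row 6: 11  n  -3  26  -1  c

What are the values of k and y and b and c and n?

Rows 2 and 3 both sum to 84, so that's the common total.
The known cells in row 1 total 72, leaving 84 − 72 = 12 for the blank.
The known cells in column 4 total 70, leaving 84 − 70 = 14 for the blank.
The known cells in column 2 total 37, leaving 84 − 37 = 47 for the blank.
The known cells in row 6 total 80, leaving 84 − 80 = 4 for the blank.
The known cells in row 5 total 71, leaving 84 − 71 = 13 for the blank.

k = 12, y = 14, b = 13, c = 4, n = 47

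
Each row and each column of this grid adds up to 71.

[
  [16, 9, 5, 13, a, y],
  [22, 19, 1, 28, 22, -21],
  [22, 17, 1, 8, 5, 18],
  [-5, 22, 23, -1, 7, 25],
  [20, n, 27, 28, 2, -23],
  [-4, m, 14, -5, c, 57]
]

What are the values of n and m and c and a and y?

n = 17, m = -13, c = 22, a = 13, y = 15

Column 6 has -21 + 18 + 25 − 23 + 57 = 56; the blank must be 71 − 56 = 15.
Row 1 has 16 + 9 + 5 + 13 + 15 = 58; the blank must be 71 − 58 = 13.
Column 5 has 13 + 22 + 5 + 7 + 2 = 49; the blank must be 71 − 49 = 22.
Row 6 has -4 + 14 − 5 + 22 + 57 = 84; the blank must be 71 − 84 = -13.
Row 5 has 20 + 27 + 28 + 2 − 23 = 54; the blank must be 71 − 54 = 17.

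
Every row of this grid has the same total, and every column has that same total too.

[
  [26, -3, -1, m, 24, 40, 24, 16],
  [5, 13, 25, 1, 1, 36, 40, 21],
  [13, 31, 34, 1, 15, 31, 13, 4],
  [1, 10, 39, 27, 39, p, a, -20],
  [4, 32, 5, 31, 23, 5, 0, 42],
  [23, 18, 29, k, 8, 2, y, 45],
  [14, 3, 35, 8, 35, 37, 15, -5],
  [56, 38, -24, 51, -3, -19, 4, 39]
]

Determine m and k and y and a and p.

m = 16, k = 7, y = 10, a = 36, p = 10

Rows 2 and 3 both sum to 142, so that's the common total.
Row 1 has 26 − 3 − 1 + 24 + 40 + 24 + 16 = 126; the blank must be 142 − 126 = 16.
Column 4 has 16 + 1 + 1 + 27 + 31 + 8 + 51 = 135; the blank must be 142 − 135 = 7.
Row 6 has 23 + 18 + 29 + 7 + 8 + 2 + 45 = 132; the blank must be 142 − 132 = 10.
Column 7 has 24 + 40 + 13 + 0 + 10 + 15 + 4 = 106; the blank must be 142 − 106 = 36.
Row 4 has 1 + 10 + 39 + 27 + 39 + 36 − 20 = 132; the blank must be 142 − 132 = 10.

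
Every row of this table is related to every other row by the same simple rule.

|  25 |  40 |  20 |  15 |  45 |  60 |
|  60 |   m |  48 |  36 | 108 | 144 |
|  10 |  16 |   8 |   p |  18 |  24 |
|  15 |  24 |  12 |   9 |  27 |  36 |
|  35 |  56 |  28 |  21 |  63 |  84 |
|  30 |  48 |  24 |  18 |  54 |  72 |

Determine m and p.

Each row is a constant multiple of every other row — this is a multiplication table with the headers hidden.
Row 2 is 48/20 = 12/5 times row 1, so its entry in column 2 is 40 × 12/5 = 96.
Row 3 is 8/20 = 2/5 times row 1, so its entry in column 4 is 15 × 2/5 = 6.

m = 96, p = 6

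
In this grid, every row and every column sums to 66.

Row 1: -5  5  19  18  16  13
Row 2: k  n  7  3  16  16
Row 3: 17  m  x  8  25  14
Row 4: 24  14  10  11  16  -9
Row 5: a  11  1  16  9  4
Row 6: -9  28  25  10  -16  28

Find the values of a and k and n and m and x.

Row 5 has 11 + 1 + 16 + 9 + 4 = 41; the blank must be 66 − 41 = 25.
Column 3 has 19 + 7 + 10 + 1 + 25 = 62; the blank must be 66 − 62 = 4.
Row 3 has 17 + 4 + 8 + 25 + 14 = 68; the blank must be 66 − 68 = -2.
Column 2 has 5 − 2 + 14 + 11 + 28 = 56; the blank must be 66 − 56 = 10.
Row 2 has 10 + 7 + 3 + 16 + 16 = 52; the blank must be 66 − 52 = 14.

a = 25, k = 14, n = 10, m = -2, x = 4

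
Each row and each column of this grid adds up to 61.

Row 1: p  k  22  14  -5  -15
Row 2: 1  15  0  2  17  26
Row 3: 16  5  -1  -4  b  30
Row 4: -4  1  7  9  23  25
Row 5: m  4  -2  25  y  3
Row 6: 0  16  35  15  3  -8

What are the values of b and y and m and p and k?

b = 15, y = 8, m = 23, p = 25, k = 20

Column 2 has 15 + 5 + 1 + 4 + 16 = 41; the blank must be 61 − 41 = 20.
Row 3 has 16 + 5 − 1 − 4 + 30 = 46; the blank must be 61 − 46 = 15.
Column 5 has -5 + 17 + 15 + 23 + 3 = 53; the blank must be 61 − 53 = 8.
Row 5 has 4 − 2 + 25 + 8 + 3 = 38; the blank must be 61 − 38 = 23.
Row 1 has 20 + 22 + 14 − 5 − 15 = 36; the blank must be 61 − 36 = 25.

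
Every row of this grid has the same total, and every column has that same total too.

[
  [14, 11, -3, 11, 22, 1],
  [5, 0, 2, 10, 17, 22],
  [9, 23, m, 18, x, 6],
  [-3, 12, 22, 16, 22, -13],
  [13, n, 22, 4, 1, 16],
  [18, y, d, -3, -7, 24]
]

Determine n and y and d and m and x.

n = 0, y = 10, d = 14, m = -1, x = 1

Rows 1 and 2 both sum to 56, so that's the common total.
Column 5: 22 + 17 + 22 + 1 − 7 = 55, so its missing entry is 56 − 55 = 1.
Row 3: 9 + 23 + 18 + 1 + 6 = 57, so its missing entry is 56 − 57 = -1.
Row 5: 13 + 22 + 4 + 1 + 16 = 56, so its missing entry is 56 − 56 = 0.
Column 2: 11 + 0 + 23 + 12 + 0 = 46, so its missing entry is 56 − 46 = 10.
Row 6: 18 + 10 − 3 − 7 + 24 = 42, so its missing entry is 56 − 42 = 14.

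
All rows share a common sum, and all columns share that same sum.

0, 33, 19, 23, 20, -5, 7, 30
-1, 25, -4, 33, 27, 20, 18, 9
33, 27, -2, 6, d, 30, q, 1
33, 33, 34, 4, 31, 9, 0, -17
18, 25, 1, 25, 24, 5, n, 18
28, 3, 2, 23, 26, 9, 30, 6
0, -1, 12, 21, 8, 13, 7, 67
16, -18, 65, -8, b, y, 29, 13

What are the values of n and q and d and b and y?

Rows 1 and 2 both sum to 127, so that's the common total.
Row 5 has 18 + 25 + 1 + 25 + 24 + 5 + 18 = 116; the blank must be 127 − 116 = 11.
Column 7 has 7 + 18 + 0 + 11 + 30 + 7 + 29 = 102; the blank must be 127 − 102 = 25.
Row 3 has 33 + 27 − 2 + 6 + 30 + 25 + 1 = 120; the blank must be 127 − 120 = 7.
Column 5 has 20 + 27 + 7 + 31 + 24 + 26 + 8 = 143; the blank must be 127 − 143 = -16.
Row 8 has 16 − 18 + 65 − 8 − 16 + 29 + 13 = 81; the blank must be 127 − 81 = 46.

n = 11, q = 25, d = 7, b = -16, y = 46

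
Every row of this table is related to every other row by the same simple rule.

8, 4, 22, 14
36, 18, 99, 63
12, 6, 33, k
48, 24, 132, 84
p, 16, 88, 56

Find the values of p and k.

p = 32, k = 21

Each row is a constant multiple of every other row — this is a multiplication table with the headers hidden.
Row 5 is 88/22 = 4/1 times row 1, so its entry in column 1 is 8 × 4/1 = 32.
Row 3 is 33/22 = 3/2 times row 1, so its entry in column 4 is 14 × 3/2 = 21.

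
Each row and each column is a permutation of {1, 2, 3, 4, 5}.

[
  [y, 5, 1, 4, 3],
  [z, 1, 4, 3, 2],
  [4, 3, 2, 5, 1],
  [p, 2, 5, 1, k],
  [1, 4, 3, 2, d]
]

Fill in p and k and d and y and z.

At (row 5, col 5): row 5 already has {1, 2, 3, 4}, so the value is 5.
Cell (4,5): column 5 already has {1, 2, 3, 5} → 4.
At (row 1, col 1): row 1 already has {1, 3, 4, 5}, so the value is 2.
Cell (4,1): row 4 already has {1, 2, 4, 5} → 3.
Cell (2,1): row 2 already has {1, 2, 3, 4} → 5.

p = 3, k = 4, d = 5, y = 2, z = 5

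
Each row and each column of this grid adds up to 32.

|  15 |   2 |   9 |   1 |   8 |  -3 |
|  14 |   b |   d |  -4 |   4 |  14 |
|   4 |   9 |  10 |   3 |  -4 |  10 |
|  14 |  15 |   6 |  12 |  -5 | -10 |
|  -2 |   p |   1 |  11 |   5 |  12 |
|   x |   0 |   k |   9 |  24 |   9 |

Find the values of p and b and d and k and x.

The known cells in column 1 total 45, leaving 32 − 45 = -13 for the blank.
The known cells in row 5 total 27, leaving 32 − 27 = 5 for the blank.
The known cells in column 2 total 31, leaving 32 − 31 = 1 for the blank.
The known cells in row 2 total 29, leaving 32 − 29 = 3 for the blank.
The known cells in row 6 total 29, leaving 32 − 29 = 3 for the blank.

p = 5, b = 1, d = 3, k = 3, x = -13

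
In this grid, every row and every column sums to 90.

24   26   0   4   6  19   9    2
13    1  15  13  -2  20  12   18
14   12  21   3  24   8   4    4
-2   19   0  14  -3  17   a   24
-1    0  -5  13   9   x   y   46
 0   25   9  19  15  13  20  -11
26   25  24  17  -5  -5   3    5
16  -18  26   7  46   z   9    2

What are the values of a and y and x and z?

Row 8 has 16 − 18 + 26 + 7 + 46 + 9 + 2 = 88; the blank must be 90 − 88 = 2.
Column 6 has 19 + 20 + 8 + 17 + 13 − 5 + 2 = 74; the blank must be 90 − 74 = 16.
Row 5 has -1 + 0 − 5 + 13 + 9 + 16 + 46 = 78; the blank must be 90 − 78 = 12.
Row 4 has -2 + 19 + 0 + 14 − 3 + 17 + 24 = 69; the blank must be 90 − 69 = 21.

a = 21, y = 12, x = 16, z = 2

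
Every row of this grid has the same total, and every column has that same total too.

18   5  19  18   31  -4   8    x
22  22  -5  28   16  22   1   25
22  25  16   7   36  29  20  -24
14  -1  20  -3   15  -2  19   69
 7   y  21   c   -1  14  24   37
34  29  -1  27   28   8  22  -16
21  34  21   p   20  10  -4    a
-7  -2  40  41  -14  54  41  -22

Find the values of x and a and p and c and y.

Rows 2 and 3 both sum to 131, so that's the common total.
Row 1: 18 + 5 + 19 + 18 + 31 − 4 + 8 = 95, so its missing entry is 131 − 95 = 36.
Column 8: 36 + 25 − 24 + 69 + 37 − 16 − 22 = 105, so its missing entry is 131 − 105 = 26.
Row 7: 21 + 34 + 21 + 20 + 10 − 4 + 26 = 128, so its missing entry is 131 − 128 = 3.
Column 4: 18 + 28 + 7 − 3 + 27 + 3 + 41 = 121, so its missing entry is 131 − 121 = 10.
Row 5: 7 + 21 + 10 − 1 + 14 + 24 + 37 = 112, so its missing entry is 131 − 112 = 19.

x = 36, a = 26, p = 3, c = 10, y = 19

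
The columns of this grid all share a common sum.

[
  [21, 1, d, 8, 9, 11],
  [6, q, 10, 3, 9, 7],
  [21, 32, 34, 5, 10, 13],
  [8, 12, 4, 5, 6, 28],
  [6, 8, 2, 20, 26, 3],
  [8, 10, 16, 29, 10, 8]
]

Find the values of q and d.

q = 7, d = 4

Columns 5 and 6 both add up to 70, so every column sums to 70.
Column 2: 1 + 32 + 12 + 8 + 10 = 63, so the missing entry is 70 − 63 = 7.
Column 3: 10 + 34 + 4 + 2 + 16 = 66, so the missing entry is 70 − 66 = 4.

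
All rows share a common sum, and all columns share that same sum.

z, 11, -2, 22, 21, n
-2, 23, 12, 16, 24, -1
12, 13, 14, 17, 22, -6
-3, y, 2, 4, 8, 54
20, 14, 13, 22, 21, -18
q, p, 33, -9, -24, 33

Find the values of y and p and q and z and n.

y = 7, p = 4, q = 35, z = 10, n = 10

Rows 2 and 3 both sum to 72, so that's the common total.
The known cells in row 4 total 65, leaving 72 − 65 = 7 for the blank.
The known cells in column 2 total 68, leaving 72 − 68 = 4 for the blank.
The known cells in row 6 total 37, leaving 72 − 37 = 35 for the blank.
The known cells in column 1 total 62, leaving 72 − 62 = 10 for the blank.
The known cells in row 1 total 62, leaving 72 − 62 = 10 for the blank.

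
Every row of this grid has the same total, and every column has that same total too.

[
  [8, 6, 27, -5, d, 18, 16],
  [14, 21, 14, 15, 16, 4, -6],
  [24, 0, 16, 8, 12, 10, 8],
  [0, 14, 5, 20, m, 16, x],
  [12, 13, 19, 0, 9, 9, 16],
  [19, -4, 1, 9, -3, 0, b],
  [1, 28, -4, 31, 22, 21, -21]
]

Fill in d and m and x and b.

Rows 2 and 3 both sum to 78, so that's the common total.
Row 6: 19 − 4 + 1 + 9 − 3 + 0 = 22, so its missing entry is 78 − 22 = 56.
Row 1: 8 + 6 + 27 − 5 + 18 + 16 = 70, so its missing entry is 78 − 70 = 8.
Column 5: 8 + 16 + 12 + 9 − 3 + 22 = 64, so its missing entry is 78 − 64 = 14.
Row 4: 0 + 14 + 5 + 20 + 14 + 16 = 69, so its missing entry is 78 − 69 = 9.

d = 8, m = 14, x = 9, b = 56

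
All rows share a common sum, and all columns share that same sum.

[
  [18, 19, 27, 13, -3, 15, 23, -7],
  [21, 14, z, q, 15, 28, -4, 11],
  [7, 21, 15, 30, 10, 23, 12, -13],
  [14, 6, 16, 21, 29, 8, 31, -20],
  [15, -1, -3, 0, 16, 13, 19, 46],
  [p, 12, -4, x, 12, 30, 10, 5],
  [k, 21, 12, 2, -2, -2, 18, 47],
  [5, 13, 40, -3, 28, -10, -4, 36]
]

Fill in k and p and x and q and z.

Rows 1 and 3 both sum to 105, so that's the common total.
Column 3: 27 + 15 + 16 − 3 − 4 + 12 + 40 = 103, so its missing entry is 105 − 103 = 2.
Row 7: 21 + 12 + 2 − 2 − 2 + 18 + 47 = 96, so its missing entry is 105 − 96 = 9.
Column 1: 18 + 21 + 7 + 14 + 15 + 9 + 5 = 89, so its missing entry is 105 − 89 = 16.
Row 6: 16 + 12 − 4 + 12 + 30 + 10 + 5 = 81, so its missing entry is 105 − 81 = 24.
Row 2: 21 + 14 + 2 + 15 + 28 − 4 + 11 = 87, so its missing entry is 105 − 87 = 18.

k = 9, p = 16, x = 24, q = 18, z = 2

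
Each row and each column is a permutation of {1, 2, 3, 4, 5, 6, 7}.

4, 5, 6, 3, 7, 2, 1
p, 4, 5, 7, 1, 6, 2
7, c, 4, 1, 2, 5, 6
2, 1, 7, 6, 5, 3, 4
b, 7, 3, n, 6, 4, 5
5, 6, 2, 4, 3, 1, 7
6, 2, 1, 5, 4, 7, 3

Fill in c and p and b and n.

c = 3, p = 3, b = 1, n = 2

Cell (2,1): row 2 already has {1, 2, 4, 5, 6, 7} → 3.
At (row 5, col 1): column 1 already has {2, 3, 4, 5, 6, 7}, so the value is 1.
Cell (3,2): row 3 already has {1, 2, 4, 5, 6, 7} → 3.
Cell (5,4): row 5 already has {1, 3, 4, 5, 6, 7} → 2.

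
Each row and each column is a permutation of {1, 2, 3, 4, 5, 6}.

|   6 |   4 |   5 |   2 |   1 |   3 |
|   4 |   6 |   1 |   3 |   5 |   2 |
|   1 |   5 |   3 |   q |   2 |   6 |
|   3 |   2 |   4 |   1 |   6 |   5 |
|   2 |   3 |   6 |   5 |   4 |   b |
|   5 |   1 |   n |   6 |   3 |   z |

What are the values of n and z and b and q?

n = 2, z = 4, b = 1, q = 4

For row 3, column 4: row 3 already has {1, 2, 3, 5, 6}; that leaves 4.
For row 5, column 6: row 5 already has {2, 3, 4, 5, 6}; that leaves 1.
Cell (6,6): column 6 already has {1, 2, 3, 5, 6} → 4.
At (row 6, col 3): row 6 already has {1, 3, 4, 5, 6}, so the value is 2.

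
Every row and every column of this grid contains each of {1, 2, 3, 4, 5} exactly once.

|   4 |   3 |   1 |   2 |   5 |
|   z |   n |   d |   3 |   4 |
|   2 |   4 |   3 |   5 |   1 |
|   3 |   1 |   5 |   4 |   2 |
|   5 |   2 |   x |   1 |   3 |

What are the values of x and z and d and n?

Cell (2,1): column 1 already has {2, 3, 4, 5} → 1.
Cell (2,2): column 2 already has {1, 2, 3, 4} → 5.
At (row 2, col 3): row 2 already has {1, 3, 4, 5}, so the value is 2.
At (row 5, col 3): row 5 already has {1, 2, 3, 5}, so the value is 4.

x = 4, z = 1, d = 2, n = 5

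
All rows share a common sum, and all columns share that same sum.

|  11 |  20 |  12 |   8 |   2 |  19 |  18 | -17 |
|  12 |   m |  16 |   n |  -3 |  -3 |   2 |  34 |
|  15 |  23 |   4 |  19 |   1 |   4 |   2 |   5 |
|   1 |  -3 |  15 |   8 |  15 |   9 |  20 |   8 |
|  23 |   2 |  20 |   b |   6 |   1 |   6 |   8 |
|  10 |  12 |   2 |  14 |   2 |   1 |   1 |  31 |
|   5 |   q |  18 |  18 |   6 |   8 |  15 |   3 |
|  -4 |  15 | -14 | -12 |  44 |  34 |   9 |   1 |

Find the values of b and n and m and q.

Rows 1 and 3 both sum to 73, so that's the common total.
Row 7: 5 + 18 + 18 + 6 + 8 + 15 + 3 = 73, so its missing entry is 73 − 73 = 0.
Column 2: 20 + 23 − 3 + 2 + 12 + 0 + 15 = 69, so its missing entry is 73 − 69 = 4.
Row 2: 12 + 4 + 16 − 3 − 3 + 2 + 34 = 62, so its missing entry is 73 − 62 = 11.
Row 5: 23 + 2 + 20 + 6 + 1 + 6 + 8 = 66, so its missing entry is 73 − 66 = 7.

b = 7, n = 11, m = 4, q = 0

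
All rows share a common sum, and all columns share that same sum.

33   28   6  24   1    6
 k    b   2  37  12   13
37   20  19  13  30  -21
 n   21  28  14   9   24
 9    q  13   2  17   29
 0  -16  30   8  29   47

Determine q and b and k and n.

q = 28, b = 17, k = 17, n = 2

Rows 1 and 3 both sum to 98, so that's the common total.
Row 5: 9 + 13 + 2 + 17 + 29 = 70, so its missing entry is 98 − 70 = 28.
Column 2: 28 + 20 + 21 + 28 − 16 = 81, so its missing entry is 98 − 81 = 17.
Row 2: 17 + 2 + 37 + 12 + 13 = 81, so its missing entry is 98 − 81 = 17.
Row 4: 21 + 28 + 14 + 9 + 24 = 96, so its missing entry is 98 − 96 = 2.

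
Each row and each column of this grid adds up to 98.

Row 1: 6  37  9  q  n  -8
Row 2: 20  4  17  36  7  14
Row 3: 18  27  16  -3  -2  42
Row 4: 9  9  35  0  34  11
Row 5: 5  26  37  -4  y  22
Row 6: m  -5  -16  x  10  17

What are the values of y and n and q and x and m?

y = 12, n = 37, q = 17, x = 52, m = 40

Row 5 has 5 + 26 + 37 − 4 + 22 = 86; the blank must be 98 − 86 = 12.
Column 5 has 7 − 2 + 34 + 12 + 10 = 61; the blank must be 98 − 61 = 37.
Row 1 has 6 + 37 + 9 + 37 − 8 = 81; the blank must be 98 − 81 = 17.
Column 1 has 6 + 20 + 18 + 9 + 5 = 58; the blank must be 98 − 58 = 40.
Row 6 has 40 − 5 − 16 + 10 + 17 = 46; the blank must be 98 − 46 = 52.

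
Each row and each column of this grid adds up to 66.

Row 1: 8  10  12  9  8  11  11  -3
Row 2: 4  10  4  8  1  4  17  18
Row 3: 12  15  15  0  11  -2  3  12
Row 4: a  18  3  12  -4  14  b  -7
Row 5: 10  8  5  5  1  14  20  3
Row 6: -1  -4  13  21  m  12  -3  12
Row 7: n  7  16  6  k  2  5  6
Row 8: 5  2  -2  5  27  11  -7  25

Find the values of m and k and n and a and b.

m = 16, k = 6, n = 18, a = 10, b = 20

The known cells in row 6 total 50, leaving 66 − 50 = 16 for the blank.
The known cells in column 5 total 60, leaving 66 − 60 = 6 for the blank.
The known cells in row 7 total 48, leaving 66 − 48 = 18 for the blank.
The known cells in column 1 total 56, leaving 66 − 56 = 10 for the blank.
The known cells in row 4 total 46, leaving 66 − 46 = 20 for the blank.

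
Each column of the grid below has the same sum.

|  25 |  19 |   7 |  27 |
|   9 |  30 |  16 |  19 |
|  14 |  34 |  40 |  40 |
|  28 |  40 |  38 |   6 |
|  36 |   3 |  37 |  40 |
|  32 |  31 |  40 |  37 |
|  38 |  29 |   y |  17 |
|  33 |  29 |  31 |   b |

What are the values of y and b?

y = 6, b = 29

The complete columns each total 215.
Column 3 is missing 215 − 209 = 6 (since 7 + 16 + 40 + 38 + 37 + 40 + 31 = 209).
Column 4 is missing 215 − 186 = 29 (since 27 + 19 + 40 + 6 + 40 + 37 + 17 = 186).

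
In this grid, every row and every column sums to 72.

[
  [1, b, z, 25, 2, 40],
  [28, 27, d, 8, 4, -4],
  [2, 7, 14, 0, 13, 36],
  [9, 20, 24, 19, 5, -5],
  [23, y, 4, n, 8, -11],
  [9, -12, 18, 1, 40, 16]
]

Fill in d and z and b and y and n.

Row 2: 28 + 27 + 8 + 4 − 4 = 63, so its missing entry is 72 − 63 = 9.
Column 4: 25 + 8 + 0 + 19 + 1 = 53, so its missing entry is 72 − 53 = 19.
Column 3: 9 + 14 + 24 + 4 + 18 = 69, so its missing entry is 72 − 69 = 3.
Row 1: 1 + 3 + 25 + 2 + 40 = 71, so its missing entry is 72 − 71 = 1.
Row 5: 23 + 4 + 19 + 8 − 11 = 43, so its missing entry is 72 − 43 = 29.

d = 9, z = 3, b = 1, y = 29, n = 19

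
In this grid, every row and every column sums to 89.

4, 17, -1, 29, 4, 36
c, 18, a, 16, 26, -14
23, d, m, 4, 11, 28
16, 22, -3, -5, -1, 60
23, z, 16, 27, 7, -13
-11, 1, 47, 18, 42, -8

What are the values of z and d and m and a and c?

Column 1 has 4 + 23 + 16 + 23 − 11 = 55; the blank must be 89 − 55 = 34.
Row 2 has 34 + 18 + 16 + 26 − 14 = 80; the blank must be 89 − 80 = 9.
Column 3 has -1 + 9 − 3 + 16 + 47 = 68; the blank must be 89 − 68 = 21.
Row 3 has 23 + 21 + 4 + 11 + 28 = 87; the blank must be 89 − 87 = 2.
Row 5 has 23 + 16 + 27 + 7 − 13 = 60; the blank must be 89 − 60 = 29.

z = 29, d = 2, m = 21, a = 9, c = 34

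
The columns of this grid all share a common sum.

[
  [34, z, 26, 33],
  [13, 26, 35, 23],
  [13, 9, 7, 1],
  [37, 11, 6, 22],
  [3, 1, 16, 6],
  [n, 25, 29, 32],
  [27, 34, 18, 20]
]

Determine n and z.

n = 10, z = 31

The complete columns each total 137.
Column 1 is missing 137 − 127 = 10 (since 34 + 13 + 13 + 37 + 3 + 27 = 127).
Column 2 is missing 137 − 106 = 31 (since 26 + 9 + 11 + 1 + 25 + 34 = 106).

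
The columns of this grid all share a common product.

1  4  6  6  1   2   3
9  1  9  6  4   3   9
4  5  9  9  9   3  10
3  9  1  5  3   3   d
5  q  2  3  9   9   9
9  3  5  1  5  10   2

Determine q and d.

Columns 4 and 5 each multiply to 4860, so every column has product 4860.
Column 2: 4×1×5×9×3 = 540, so the missing entry is 4860 ÷ 540 = 9.
Column 7: 3×9×10×9×2 = 4860, so the missing entry is 4860 ÷ 4860 = 1.

q = 9, d = 1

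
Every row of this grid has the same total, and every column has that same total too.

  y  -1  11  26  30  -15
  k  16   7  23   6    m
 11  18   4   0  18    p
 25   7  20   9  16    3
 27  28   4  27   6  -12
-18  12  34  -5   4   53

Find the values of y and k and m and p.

Rows 4 and 5 both sum to 80, so that's the common total.
The known cells in row 3 total 51, leaving 80 − 51 = 29 for the blank.
The known cells in column 6 total 58, leaving 80 − 58 = 22 for the blank.
The known cells in row 2 total 74, leaving 80 − 74 = 6 for the blank.
The known cells in row 1 total 51, leaving 80 − 51 = 29 for the blank.

y = 29, k = 6, m = 22, p = 29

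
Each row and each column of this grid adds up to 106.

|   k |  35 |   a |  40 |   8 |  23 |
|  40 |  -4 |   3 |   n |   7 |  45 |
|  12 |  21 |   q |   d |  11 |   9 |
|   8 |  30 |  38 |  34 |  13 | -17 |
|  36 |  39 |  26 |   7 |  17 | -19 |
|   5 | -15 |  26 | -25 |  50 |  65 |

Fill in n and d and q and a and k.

n = 15, d = 35, q = 18, a = -5, k = 5

Column 1: 40 + 12 + 8 + 36 + 5 = 101, so its missing entry is 106 − 101 = 5.
Row 1: 5 + 35 + 40 + 8 + 23 = 111, so its missing entry is 106 − 111 = -5.
Column 3: -5 + 3 + 38 + 26 + 26 = 88, so its missing entry is 106 − 88 = 18.
Row 3: 12 + 21 + 18 + 11 + 9 = 71, so its missing entry is 106 − 71 = 35.
Row 2: 40 − 4 + 3 + 7 + 45 = 91, so its missing entry is 106 − 91 = 15.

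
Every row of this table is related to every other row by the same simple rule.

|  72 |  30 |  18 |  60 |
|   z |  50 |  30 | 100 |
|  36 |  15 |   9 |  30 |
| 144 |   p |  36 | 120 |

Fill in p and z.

p = 60, z = 120

Each row is a constant multiple of every other row — this is a multiplication table with the headers hidden.
Row 4 is 120/60 = 2/1 times row 1, so its entry in column 2 is 30 × 2/1 = 60.
Row 2 is 100/60 = 5/3 times row 1, so its entry in column 1 is 72 × 5/3 = 120.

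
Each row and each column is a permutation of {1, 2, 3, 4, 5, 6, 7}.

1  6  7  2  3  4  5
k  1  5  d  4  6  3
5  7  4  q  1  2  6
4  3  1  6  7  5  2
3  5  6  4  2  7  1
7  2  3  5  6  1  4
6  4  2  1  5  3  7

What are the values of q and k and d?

q = 3, k = 2, d = 7

For row 2, column 1: column 1 already has {1, 3, 4, 5, 6, 7}; that leaves 2.
For row 3, column 4: row 3 already has {1, 2, 4, 5, 6, 7}; that leaves 3.
For row 2, column 4: row 2 already has {1, 2, 3, 4, 5, 6}; that leaves 7.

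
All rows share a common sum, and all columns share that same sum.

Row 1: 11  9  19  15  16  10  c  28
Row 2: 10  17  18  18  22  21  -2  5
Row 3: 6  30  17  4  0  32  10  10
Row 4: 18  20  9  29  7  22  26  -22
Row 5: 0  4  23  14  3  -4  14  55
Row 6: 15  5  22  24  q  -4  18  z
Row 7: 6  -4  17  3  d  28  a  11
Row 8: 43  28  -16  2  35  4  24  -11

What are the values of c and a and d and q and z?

Rows 2 and 3 both sum to 109, so that's the common total.
The known cells in column 8 total 76, leaving 109 − 76 = 33 for the blank.
The known cells in row 6 total 113, leaving 109 − 113 = -4 for the blank.
The known cells in column 5 total 79, leaving 109 − 79 = 30 for the blank.
The known cells in row 1 total 108, leaving 109 − 108 = 1 for the blank.
The known cells in row 7 total 91, leaving 109 − 91 = 18 for the blank.

c = 1, a = 18, d = 30, q = -4, z = 33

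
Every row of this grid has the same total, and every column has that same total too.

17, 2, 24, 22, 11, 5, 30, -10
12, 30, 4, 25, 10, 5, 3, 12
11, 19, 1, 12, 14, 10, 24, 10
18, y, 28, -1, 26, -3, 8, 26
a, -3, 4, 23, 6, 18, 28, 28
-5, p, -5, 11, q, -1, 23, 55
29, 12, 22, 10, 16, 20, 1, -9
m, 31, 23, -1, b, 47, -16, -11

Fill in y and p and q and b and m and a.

Rows 1 and 2 both sum to 101, so that's the common total.
The known cells in row 5 total 104, leaving 101 − 104 = -3 for the blank.
The known cells in row 4 total 102, leaving 101 − 102 = -1 for the blank.
The known cells in column 1 total 79, leaving 101 − 79 = 22 for the blank.
The known cells in row 8 total 95, leaving 101 − 95 = 6 for the blank.
The known cells in column 5 total 89, leaving 101 − 89 = 12 for the blank.
The known cells in row 6 total 90, leaving 101 − 90 = 11 for the blank.

y = -1, p = 11, q = 12, b = 6, m = 22, a = -3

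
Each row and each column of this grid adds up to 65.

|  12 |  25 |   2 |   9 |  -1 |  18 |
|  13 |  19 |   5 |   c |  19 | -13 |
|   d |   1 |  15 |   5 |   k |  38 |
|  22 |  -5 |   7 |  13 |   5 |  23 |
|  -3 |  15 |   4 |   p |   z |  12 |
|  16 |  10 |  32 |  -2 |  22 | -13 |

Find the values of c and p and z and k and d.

Column 1: 12 + 13 + 22 − 3 + 16 = 60, so its missing entry is 65 − 60 = 5.
Row 3: 5 + 1 + 15 + 5 + 38 = 64, so its missing entry is 65 − 64 = 1.
Column 5: -1 + 19 + 1 + 5 + 22 = 46, so its missing entry is 65 − 46 = 19.
Row 5: -3 + 15 + 4 + 19 + 12 = 47, so its missing entry is 65 − 47 = 18.
Row 2: 13 + 19 + 5 + 19 − 13 = 43, so its missing entry is 65 − 43 = 22.

c = 22, p = 18, z = 19, k = 1, d = 5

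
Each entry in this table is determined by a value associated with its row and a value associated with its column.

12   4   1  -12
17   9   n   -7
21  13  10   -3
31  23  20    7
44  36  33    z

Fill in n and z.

n = 6, z = 20

The difference between any two rows is the same in every column — this is an addition table with the headers hidden.
Row 2 minus row 1 is 9 − 4 = 5, so its entry in column 3 is 1 + 5 = 6.
Row 5 minus row 1 is 36 − 4 = 32, so its entry in column 4 is -12 + 32 = 20.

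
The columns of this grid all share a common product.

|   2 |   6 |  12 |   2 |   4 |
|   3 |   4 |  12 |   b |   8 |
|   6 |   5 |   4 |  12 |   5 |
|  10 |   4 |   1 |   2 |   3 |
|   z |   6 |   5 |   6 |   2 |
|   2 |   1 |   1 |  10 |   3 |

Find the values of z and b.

Columns 3 and 5 each multiply to 2880, so every column has product 2880.
Column 1: 2×3×6×10×2 = 720, so the missing entry is 2880 ÷ 720 = 4.
Column 4: 2×12×2×6×10 = 2880, so the missing entry is 2880 ÷ 2880 = 1.

z = 4, b = 1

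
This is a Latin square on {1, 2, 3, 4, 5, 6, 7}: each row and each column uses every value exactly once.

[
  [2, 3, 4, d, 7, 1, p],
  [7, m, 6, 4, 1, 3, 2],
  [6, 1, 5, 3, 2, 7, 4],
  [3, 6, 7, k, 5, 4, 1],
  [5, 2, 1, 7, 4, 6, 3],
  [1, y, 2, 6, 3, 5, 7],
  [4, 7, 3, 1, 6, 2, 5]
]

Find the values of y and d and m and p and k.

At (row 2, col 2): row 2 already has {1, 2, 3, 4, 6, 7}, so the value is 5.
For row 6, column 2: row 6 already has {1, 2, 3, 5, 6, 7}; that leaves 4.
At (row 1, col 7): column 7 already has {1, 2, 3, 4, 5, 7}, so the value is 6.
At (row 1, col 4): row 1 already has {1, 2, 3, 4, 6, 7}, so the value is 5.
At (row 4, col 4): row 4 already has {1, 3, 4, 5, 6, 7}, so the value is 2.

y = 4, d = 5, m = 5, p = 6, k = 2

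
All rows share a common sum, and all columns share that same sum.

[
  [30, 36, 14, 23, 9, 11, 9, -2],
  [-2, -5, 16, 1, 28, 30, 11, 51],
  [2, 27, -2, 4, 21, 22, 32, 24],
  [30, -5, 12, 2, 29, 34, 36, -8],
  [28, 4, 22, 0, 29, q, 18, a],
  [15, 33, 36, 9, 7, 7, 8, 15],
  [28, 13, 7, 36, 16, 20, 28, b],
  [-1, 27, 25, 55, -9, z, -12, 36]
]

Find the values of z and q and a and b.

z = 9, q = -3, a = 32, b = -18

Rows 1 and 2 both sum to 130, so that's the common total.
Row 7: 28 + 13 + 7 + 36 + 16 + 20 + 28 = 148, so its missing entry is 130 − 148 = -18.
Row 8: -1 + 27 + 25 + 55 − 9 − 12 + 36 = 121, so its missing entry is 130 − 121 = 9.
Column 6: 11 + 30 + 22 + 34 + 7 + 20 + 9 = 133, so its missing entry is 130 − 133 = -3.
Row 5: 28 + 4 + 22 + 0 + 29 − 3 + 18 = 98, so its missing entry is 130 − 98 = 32.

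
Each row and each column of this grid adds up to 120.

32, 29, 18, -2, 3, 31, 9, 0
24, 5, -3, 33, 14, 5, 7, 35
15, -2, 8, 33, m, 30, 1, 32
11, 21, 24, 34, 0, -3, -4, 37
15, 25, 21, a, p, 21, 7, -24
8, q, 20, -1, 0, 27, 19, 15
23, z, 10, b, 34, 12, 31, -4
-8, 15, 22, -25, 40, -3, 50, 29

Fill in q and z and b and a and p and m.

Row 3: 15 − 2 + 8 + 33 + 30 + 1 + 32 = 117, so its missing entry is 120 − 117 = 3.
Column 5: 3 + 14 + 3 + 0 + 0 + 34 + 40 = 94, so its missing entry is 120 − 94 = 26.
Row 5: 15 + 25 + 21 + 26 + 21 + 7 − 24 = 91, so its missing entry is 120 − 91 = 29.
Row 6: 8 + 20 − 1 + 0 + 27 + 19 + 15 = 88, so its missing entry is 120 − 88 = 32.
Column 2: 29 + 5 − 2 + 21 + 25 + 32 + 15 = 125, so its missing entry is 120 − 125 = -5.
Row 7: 23 − 5 + 10 + 34 + 12 + 31 − 4 = 101, so its missing entry is 120 − 101 = 19.

q = 32, z = -5, b = 19, a = 29, p = 26, m = 3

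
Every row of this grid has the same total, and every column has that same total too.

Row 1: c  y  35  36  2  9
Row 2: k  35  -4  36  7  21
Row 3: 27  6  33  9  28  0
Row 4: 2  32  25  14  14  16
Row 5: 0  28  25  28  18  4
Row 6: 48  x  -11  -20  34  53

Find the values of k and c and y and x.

Rows 3 and 4 both sum to 103, so that's the common total.
Row 2 has 35 − 4 + 36 + 7 + 21 = 95; the blank must be 103 − 95 = 8.
Row 6 has 48 − 11 − 20 + 34 + 53 = 104; the blank must be 103 − 104 = -1.
Column 2 has 35 + 6 + 32 + 28 − 1 = 100; the blank must be 103 − 100 = 3.
Row 1 has 3 + 35 + 36 + 2 + 9 = 85; the blank must be 103 − 85 = 18.

k = 8, c = 18, y = 3, x = -1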